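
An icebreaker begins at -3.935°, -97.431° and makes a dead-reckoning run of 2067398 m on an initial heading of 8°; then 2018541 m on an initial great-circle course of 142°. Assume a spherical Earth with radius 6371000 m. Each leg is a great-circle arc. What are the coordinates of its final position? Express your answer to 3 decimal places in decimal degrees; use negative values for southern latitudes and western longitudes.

latitude -0.012°, longitude -83.746°

Apply the spherical direct solution leg by leg, carrying full precision between legs.
Leg 1: from (-3.935°, -97.431°), δ = 2067398/6371000 = 0.324501 rad, θ = 8° → φ = 14.474°, λ = -94.804°.
Leg 2: from (14.474°, -94.804°), δ = 2018541/6371000 = 0.316833 rad, θ = 142° → φ = -0.012°, λ = -83.746°.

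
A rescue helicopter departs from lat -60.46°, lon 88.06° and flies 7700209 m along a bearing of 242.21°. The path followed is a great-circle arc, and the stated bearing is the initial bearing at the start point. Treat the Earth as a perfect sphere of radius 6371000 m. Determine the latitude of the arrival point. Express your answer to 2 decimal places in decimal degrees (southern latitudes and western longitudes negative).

The arc subtends δ = 7700209/6371000 = 1.208634 rad at the centre.
Start latitude φ₁ = -1.055226 rad; initial bearing θ = 4.227362 rad.
Applying the spherical law of cosines for sides, sin φ₂ = sin φ₁ cos δ + cos φ₁ sin δ cos θ = -0.523199, so φ₂ = -31.55°.
For the longitude increment, Δλ = atan2( sin θ sin δ cos φ₁, cos δ − sin φ₁ sin φ₂ ) = atan2(-0.407873, -0.100892) = -103.89°.
λ₂ = 88.06° + -103.89° = -15.83°.

latitude -31.55°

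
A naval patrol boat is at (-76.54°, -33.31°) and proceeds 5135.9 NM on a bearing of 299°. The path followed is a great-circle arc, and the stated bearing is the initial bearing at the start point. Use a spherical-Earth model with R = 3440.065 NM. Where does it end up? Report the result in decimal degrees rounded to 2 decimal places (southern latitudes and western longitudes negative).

The arc subtends δ = 5135.9/3440.065 = 1.492966 rad at the centre.
Converting: φ₁ = -1.335875 rad, θ = 5.218534 rad.
Applying the spherical law of cosines for sides, sin φ₂ = sin φ₁ cos δ + cos φ₁ sin δ cos θ = 0.036890, so φ₂ = 2.11°.
For the longitude increment, Δλ = atan2( sin θ sin δ cos φ₁, cos δ − sin φ₁ sin φ₂ ) = atan2(-0.202966, 0.113628) = -60.76°.
λ₂ = λ₁ + Δλ = -94.07°.

latitude 2.11°, longitude -94.07°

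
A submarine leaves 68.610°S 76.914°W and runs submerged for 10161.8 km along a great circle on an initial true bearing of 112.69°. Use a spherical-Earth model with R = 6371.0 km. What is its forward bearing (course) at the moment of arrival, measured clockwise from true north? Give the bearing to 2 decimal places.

δ = 10161.8/6371 = 1.595009 rad (91.3873°).
With φ₁ = -68.610° = -1.197470 rad and θ = 112.69° = 1.966812 rad:
sin φ₂ = sin φ₁ cos δ + cos φ₁ sin δ cos θ = (-0.931119)(-0.024210) + (0.364714)(0.999707)(-0.385745) = -0.118103
φ₂ = asin(-0.118103) = -0.118379 rad = -6.783°.
For the longitude increment, Δλ = atan2( sin θ sin δ cos φ₁, cos δ − sin φ₁ sin φ₂ ) = atan2(0.336389, -0.134178) = 111.746°.
λ₂ = -76.914° + 111.746° = 34.832°.
The forward bearing on arrival equals the back-azimuth from the destination plus 180°.
Back-azimuth from P₂ (-6.78°, 34.83°) to P₁ (-68.61°, -76.91°), with Δλ' = λ₁ − λ₂ = -111.75°: atan2( sin Δλ' cos φ₁ , cos φ₂ sin φ₁ − sin φ₂ cos φ₁ cos Δλ' ) = 199.81°.
Final bearing = (199.81° + 180°) mod 360° = 19.81°.

final bearing 19.81°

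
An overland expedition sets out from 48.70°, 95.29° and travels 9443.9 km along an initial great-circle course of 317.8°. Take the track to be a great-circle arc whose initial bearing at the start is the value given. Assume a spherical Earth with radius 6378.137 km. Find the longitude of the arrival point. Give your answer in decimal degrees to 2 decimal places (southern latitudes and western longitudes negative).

longitude -31.20°

Angular distance δ = d/R = 9443.9 / 6378.137 = 1.480667 rad.
Converting: φ₁ = 0.849975 rad, θ = 5.546656 rad.
Applying the spherical law of cosines for sides, sin φ₂ = sin φ₁ cos δ + cos φ₁ sin δ cos θ = 0.554567, so φ₂ = 33.68°.
Then Δλ = atan2(-0.441537, -0.326619) = -2.207693 rad, from sin θ sin δ cos φ₁ over cos δ − sin φ₁ sin φ₂.
λ₂ = λ₁ + Δλ = -31.20°.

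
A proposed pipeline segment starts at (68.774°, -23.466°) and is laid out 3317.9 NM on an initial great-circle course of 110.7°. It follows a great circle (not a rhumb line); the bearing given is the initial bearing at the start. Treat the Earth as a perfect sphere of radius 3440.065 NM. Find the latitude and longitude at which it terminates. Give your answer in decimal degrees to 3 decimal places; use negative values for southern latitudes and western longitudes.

The arc subtends δ = 3317.9/3440.065 = 0.964488 rad at the centre.
Start latitude φ₁ = 1.200333 rad; initial bearing θ = 1.932079 rad.
sin φ₂ = sin φ₁ cos δ + cos φ₁ sin δ cos θ = (0.932160)(0.569838) + (0.362048)(0.821757)(-0.353475) = 0.426016
φ₂ = asin(0.426016) = 0.440084 rad = 25.215°.
Then Δλ = atan2(0.278309, 0.172723) = 1.015355 rad, from sin θ sin δ cos φ₁ over cos δ − sin φ₁ sin φ₂.
Hence λ₂ = -23.466° + 58.176° = 34.710°.

latitude 25.215°, longitude 34.710°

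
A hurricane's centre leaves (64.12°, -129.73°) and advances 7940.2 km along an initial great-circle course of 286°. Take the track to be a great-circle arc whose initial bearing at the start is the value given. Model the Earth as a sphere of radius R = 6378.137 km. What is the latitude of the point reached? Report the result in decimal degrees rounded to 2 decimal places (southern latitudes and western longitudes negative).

Angular distance δ = d/R = 7940.2 / 6378.137 = 1.244909 rad.
Converting: φ₁ = 1.119105 rad, θ = 4.991642 rad.
Applying the spherical law of cosines for sides, sin φ₂ = sin φ₁ cos δ + cos φ₁ sin δ cos θ = 0.402022, so φ₂ = 23.70°.
For the longitude increment, Δλ = atan2( sin θ sin δ cos φ₁, cos δ − sin φ₁ sin φ₂ ) = atan2(-0.397495, -0.041554) = -95.97°.
λ₂ = -129.73° + -95.97° = -225.70°, normalized to (−180°, 180°] → 134.30°.

latitude 23.70°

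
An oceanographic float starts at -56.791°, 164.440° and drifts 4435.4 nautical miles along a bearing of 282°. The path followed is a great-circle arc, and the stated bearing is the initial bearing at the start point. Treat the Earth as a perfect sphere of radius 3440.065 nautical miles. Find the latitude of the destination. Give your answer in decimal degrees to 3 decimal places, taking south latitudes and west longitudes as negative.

latitude -7.065°

Central angle δ = d/R = 1.289336 rad.
Start latitude φ₁ = -0.991190 rad; initial bearing θ = 4.921828 rad.
Applying the spherical law of cosines for sides, sin φ₂ = sin φ₁ cos δ + cos φ₁ sin δ cos θ = -0.123003, so φ₂ = -7.065°.
Then Δλ = atan2(-0.514646, 0.174844) = -1.243293 rad, from sin θ sin δ cos φ₁ over cos δ − sin φ₁ sin φ₂.
λ₂ = 164.440° + -71.235° = 93.205°.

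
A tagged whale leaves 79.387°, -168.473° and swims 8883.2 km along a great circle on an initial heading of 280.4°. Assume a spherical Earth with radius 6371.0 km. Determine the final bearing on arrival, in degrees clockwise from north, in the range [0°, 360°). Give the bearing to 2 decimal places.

Central angle δ = d/R = 1.394318 rad.
Start latitude φ₁ = 1.385565 rad; initial bearing θ = 4.893903 rad.
Applying the spherical law of cosines for sides, sin φ₂ = sin φ₁ cos δ + cos φ₁ sin δ cos θ = 0.205291, so φ₂ = 11.847°.
For the longitude increment, Δλ = atan2( sin θ sin δ cos φ₁, cos δ − sin φ₁ sin φ₂ ) = atan2(-0.178335, -0.026216) = -98.363°.
λ₂ = -168.473° + -98.363° = -266.836°, normalized to (−180°, 180°] → 93.164°.
The forward bearing on arrival equals the back-azimuth from the destination plus 180°.
Back-azimuth from P₂ (11.85°, 93.16°) to P₁ (79.39°, -168.47°), with Δλ' = λ₁ − λ₂ = -261.64°: atan2( sin Δλ' cos φ₁ , cos φ₂ sin φ₁ − sin φ₂ cos φ₁ cos Δλ' ) = 10.67°.
Final bearing = (10.67° + 180°) mod 360° = 190.67°.

final bearing 190.67°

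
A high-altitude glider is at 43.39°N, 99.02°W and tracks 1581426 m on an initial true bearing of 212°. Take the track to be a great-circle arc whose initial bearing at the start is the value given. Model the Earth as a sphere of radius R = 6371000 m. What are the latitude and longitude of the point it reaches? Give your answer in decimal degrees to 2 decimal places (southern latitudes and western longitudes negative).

latitude 30.96°, longitude -107.75°

δ = 1581426/6371000 = 0.248223 rad (14.2221°).
With φ₁ = 43.39° = 0.757298 rad and θ = 212° = 3.700098 rad:
Destination latitude: φ₂ = arcsin( sin φ₁ cos δ + cos φ₁ sin δ cos θ ) = arcsin(0.514499) = 30.96°.
For the longitude increment, Δλ = atan2( sin θ sin δ cos φ₁, cos δ − sin φ₁ sin φ₂ ) = atan2(-0.094609, 0.615910) = -8.73°.
λ₂ = λ₁ + Δλ = -107.75°.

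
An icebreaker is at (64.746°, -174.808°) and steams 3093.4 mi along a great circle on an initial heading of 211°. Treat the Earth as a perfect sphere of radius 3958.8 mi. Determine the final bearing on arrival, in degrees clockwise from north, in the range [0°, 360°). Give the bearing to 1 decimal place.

final bearing 193.8°

The arc subtends δ = 3093.4/3958.8 = 0.781398 rad at the centre.
Converting: φ₁ = 1.130031 rad, θ = 3.682645 rad.
sin φ₂ = sin φ₁ cos δ + cos φ₁ sin δ cos θ = (0.904425)(0.709929) + (0.426632)(0.704273)(-0.857167) = 0.384529
φ₂ = asin(0.384529) = 0.394698 rad = 22.615°.
Δλ = atan2( sin θ sin δ cos φ₁ , cos δ − sin φ₁ sin φ₂ ) = atan2(-0.154751, 0.362151) = -0.403826 rad = -23.138°.
λ₂ = -174.808° + -23.138° = -197.946°, normalized to (−180°, 180°] → 162.054°.
The forward bearing on arrival equals the back-azimuth from the destination plus 180°.
Back-azimuth from P₂ (22.6°, 162.1°) to P₁ (64.7°, -174.8°), with Δλ' = λ₁ − λ₂ = -336.9°: atan2( sin Δλ' cos φ₁ , cos φ₂ sin φ₁ − sin φ₂ cos φ₁ cos Δλ' ) = 13.8°.
Final bearing = (13.8° + 180°) mod 360° = 193.8°.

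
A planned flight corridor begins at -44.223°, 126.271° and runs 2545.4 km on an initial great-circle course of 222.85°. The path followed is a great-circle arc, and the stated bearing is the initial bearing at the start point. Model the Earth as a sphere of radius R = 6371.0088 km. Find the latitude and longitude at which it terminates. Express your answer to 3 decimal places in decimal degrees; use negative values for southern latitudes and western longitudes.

The arc subtends δ = 2545.4/6371.0088 = 0.399529 rad at the centre.
Converting: φ₁ = -0.771837 rad, θ = 3.889466 rad.
Destination latitude: φ₂ = arcsin( sin φ₁ cos δ + cos φ₁ sin δ cos θ ) = arcsin(-0.846892) = -57.875°.
Δλ = atan2( sin θ sin δ cos φ₁ , cos δ − sin φ₁ sin φ₂ ) = atan2(-0.189578, 0.330577) = -0.520688 rad = -29.833°.
λ₂ = 126.271° + -29.833° = 96.438°.

latitude -57.875°, longitude 96.438°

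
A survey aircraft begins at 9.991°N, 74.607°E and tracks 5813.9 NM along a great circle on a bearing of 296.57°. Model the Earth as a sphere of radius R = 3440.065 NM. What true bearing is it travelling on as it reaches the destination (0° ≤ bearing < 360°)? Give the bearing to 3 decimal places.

The arc subtends δ = 5813.9/3440.065 = 1.690055 rad at the centre.
Start latitude φ₁ = 0.174376 rad; initial bearing θ = 5.176123 rad.
sin φ₂ = sin φ₁ cos δ + cos φ₁ sin δ cos θ = (0.173493)(-0.118976) + (0.984835)(0.992897)(0.447291) = 0.416737
φ₂ = asin(0.416737) = 0.429853 rad = 24.629°.
Then Δλ = atan2(-0.874569, -0.191278) = -1.786117 rad, from sin θ sin δ cos φ₁ over cos δ − sin φ₁ sin φ₂.
λ₂ = 74.607° + -102.337° = -27.730°.
The forward bearing on arrival equals the back-azimuth from the destination plus 180°.
Back-azimuth from P₂ (24.629°, -27.730°) to P₁ (9.991°, 74.607°), with Δλ' = λ₁ − λ₂ = 102.337°: atan2( sin Δλ' cos φ₁ , cos φ₂ sin φ₁ − sin φ₂ cos φ₁ cos Δλ' ) = 75.691°.
Final bearing = (75.691° + 180°) mod 360° = 255.691°.

final bearing 255.691°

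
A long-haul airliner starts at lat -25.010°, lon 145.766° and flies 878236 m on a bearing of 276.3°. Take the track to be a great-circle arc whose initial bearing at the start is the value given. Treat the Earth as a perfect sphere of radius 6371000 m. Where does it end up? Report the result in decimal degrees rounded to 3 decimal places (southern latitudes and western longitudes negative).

latitude -23.897°, longitude 137.174°

δ = 878236/6371000 = 0.137849 rad (7.8982°).
With φ₁ = -25.010° = -0.436507 rad and θ = 276.3° = 4.822345 rad:
Applying the spherical law of cosines for sides, sin φ₂ = sin φ₁ cos δ + cos φ₁ sin δ cos θ = -0.405101, so φ₂ = -23.897°.
Then Δλ = atan2(-0.123776, 0.819247) = -0.149951 rad, from sin θ sin δ cos φ₁ over cos δ − sin φ₁ sin φ₂.
Hence λ₂ = 145.766° + -8.592° = 137.174°.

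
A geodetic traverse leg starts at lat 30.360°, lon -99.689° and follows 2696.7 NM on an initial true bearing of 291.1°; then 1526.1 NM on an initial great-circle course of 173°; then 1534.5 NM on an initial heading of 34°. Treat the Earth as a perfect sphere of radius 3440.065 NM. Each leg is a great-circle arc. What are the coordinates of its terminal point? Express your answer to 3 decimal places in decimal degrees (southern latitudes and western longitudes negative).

Apply the spherical direct solution leg by leg, carrying full precision between legs.
Leg 1: from (30.360°, -99.689°), δ = 2696.7/3440.065 = 0.783910 rad, θ = 291.1° → φ = 35.257°, λ = -153.462°.
Leg 2: from (35.257°, -153.462°), δ = 1526.1/3440.065 = 0.443625 rad, θ = 173° → φ = 9.991°, λ = -150.418°.
Leg 3: from (9.991°, -150.418°), δ = 1534.5/3440.065 = 0.446067 rad, θ = 34° → φ = 30.581°, λ = -134.144°.

latitude 30.581°, longitude -134.144°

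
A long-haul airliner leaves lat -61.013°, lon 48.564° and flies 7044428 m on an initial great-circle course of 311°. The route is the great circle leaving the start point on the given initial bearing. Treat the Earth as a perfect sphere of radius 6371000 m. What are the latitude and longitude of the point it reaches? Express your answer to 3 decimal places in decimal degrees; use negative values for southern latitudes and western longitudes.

Angular distance δ = d/R = 7044428 / 6371000 = 1.105702 rad.
Start latitude φ₁ = -1.064878 rad; initial bearing θ = 5.427974 rad.
sin φ₂ = sin φ₁ cos δ + cos φ₁ sin δ cos θ = (-0.874730)(0.448507) + (0.484611)(0.893779)(0.656059) = -0.108160
φ₂ = asin(-0.108160) = -0.108372 rad = -6.209°.
For the longitude increment, Δλ = atan2( sin θ sin δ cos φ₁, cos δ − sin φ₁ sin φ₂ ) = atan2(-0.326891, 0.353896) = -42.728°.
λ₂ = 48.564° + -42.728° = 5.836°.

latitude -6.209°, longitude 5.836°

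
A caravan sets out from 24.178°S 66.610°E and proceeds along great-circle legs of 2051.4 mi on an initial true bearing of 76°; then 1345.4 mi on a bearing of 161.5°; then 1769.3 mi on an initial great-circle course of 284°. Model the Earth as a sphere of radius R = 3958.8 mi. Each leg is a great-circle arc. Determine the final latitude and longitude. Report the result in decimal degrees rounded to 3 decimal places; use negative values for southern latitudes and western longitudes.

Apply the spherical direct solution leg by leg, carrying full precision between legs.
Leg 1: from (-24.178°, 66.610°), δ = 2051.4/3958.8 = 0.518187 rad, θ = 76° → φ = -14.270°, λ = 96.339°.
Leg 2: from (-14.270°, 96.339°), δ = 1345.4/3958.8 = 0.339850 rad, θ = 161.5° → φ = -32.599°, λ = 103.551°.
Leg 3: from (-32.599°, 103.551°), δ = 1769.3/3958.8 = 0.446928 rad, θ = 284° → φ = -23.438°, λ = 76.353°.

latitude -23.438°, longitude 76.353°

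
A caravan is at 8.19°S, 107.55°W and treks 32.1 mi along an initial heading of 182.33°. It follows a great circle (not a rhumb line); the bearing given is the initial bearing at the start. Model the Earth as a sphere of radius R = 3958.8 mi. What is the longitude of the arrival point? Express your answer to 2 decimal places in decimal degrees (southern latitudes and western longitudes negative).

The arc subtends δ = 32.1/3958.8 = 0.008109 rad at the centre.
Start latitude φ₁ = -0.142942 rad; initial bearing θ = 3.182259 rad.
Applying the spherical law of cosines for sides, sin φ₂ = sin φ₁ cos δ + cos φ₁ sin δ cos θ = -0.150471, so φ₂ = -8.65°.
Δλ = atan2( sin θ sin δ cos φ₁ , cos δ − sin φ₁ sin φ₂ ) = atan2(-0.000326, 0.978532) = -0.000333 rad = -0.02°.
λ₂ = -107.55° + -0.02° = -107.57°.

longitude -107.57°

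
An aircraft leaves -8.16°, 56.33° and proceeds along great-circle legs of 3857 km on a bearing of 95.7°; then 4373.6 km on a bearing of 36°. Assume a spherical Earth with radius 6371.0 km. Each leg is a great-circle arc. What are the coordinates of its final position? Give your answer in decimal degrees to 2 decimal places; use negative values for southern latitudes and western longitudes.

latitude 21.81°, longitude 115.08°

Apply the spherical direct solution leg by leg, carrying full precision between legs.
Leg 1: from (-8.16°, 56.33°), δ = 3857/6371 = 0.605399 rad, θ = 95.7° → φ = -9.94°, λ = 91.42°.
Leg 2: from (-9.94°, 91.42°), δ = 4373.6/6371 = 0.686486 rad, θ = 36° → φ = 21.81°, λ = 115.08°.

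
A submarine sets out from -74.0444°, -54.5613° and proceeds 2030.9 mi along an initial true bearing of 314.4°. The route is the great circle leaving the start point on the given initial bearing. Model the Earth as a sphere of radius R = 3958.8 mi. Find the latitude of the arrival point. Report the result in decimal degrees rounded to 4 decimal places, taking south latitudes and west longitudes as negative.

latitude -48.0141°

Angular distance δ = d/R = 2030.9 / 3958.8 = 0.513009 rad.
Converting: φ₁ = -1.292319 rad, θ = 5.487315 rad.
Applying the spherical law of cosines for sides, sin φ₂ = sin φ₁ cos δ + cos φ₁ sin δ cos θ = -0.743309, so φ₂ = -48.0141°.
For the longitude increment, Δλ = atan2( sin θ sin δ cos φ₁, cos δ − sin φ₁ sin φ₂ ) = atan2(-0.096395, 0.156599) = -31.6145°.
λ₂ = -54.5613° + -31.6145° = -86.1758°.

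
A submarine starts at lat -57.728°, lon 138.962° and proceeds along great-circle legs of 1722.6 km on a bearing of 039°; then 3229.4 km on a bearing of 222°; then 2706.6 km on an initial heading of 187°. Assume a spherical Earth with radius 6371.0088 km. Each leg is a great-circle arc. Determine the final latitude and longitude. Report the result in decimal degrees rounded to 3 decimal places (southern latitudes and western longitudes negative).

Apply the spherical direct solution leg by leg, carrying full precision between legs.
Leg 1: from (-57.728°, 138.962°), δ = 1722.6/6371.0088 = 0.270381 rad, θ = 39° → φ = -44.747°, λ = 152.652°.
Leg 2: from (-44.747°, 152.652°), δ = 3229.4/6371.0088 = 0.506890 rad, θ = 222° → φ = -60.655°, λ = 111.136°.
Leg 3: from (-60.655°, 111.136°), δ = 2706.6/6371.0088 = 0.424831 rad, θ = 187° → φ = -84.089°, λ = 81.945°.

latitude -84.089°, longitude 81.945°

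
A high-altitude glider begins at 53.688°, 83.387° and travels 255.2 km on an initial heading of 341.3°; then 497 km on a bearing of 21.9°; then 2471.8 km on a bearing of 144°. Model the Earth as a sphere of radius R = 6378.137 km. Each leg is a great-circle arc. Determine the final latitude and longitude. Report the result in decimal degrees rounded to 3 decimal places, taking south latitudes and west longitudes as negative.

Apply the spherical direct solution leg by leg, carrying full precision between legs.
Leg 1: from (53.688°, 83.387°), δ = 255.2/6378.137 = 0.040012 rad, θ = 341.3° → φ = 55.853°, λ = 82.078°.
Leg 2: from (55.853°, 82.078°), δ = 497/6378.137 = 0.077922 rad, θ = 21.9° → φ = 59.954°, λ = 85.402°.
Leg 3: from (59.954°, 85.402°), δ = 2471.8/6378.137 = 0.387543 rad, θ = 144° → φ = 40.418°, λ = 102.366°.

latitude 40.418°, longitude 102.366°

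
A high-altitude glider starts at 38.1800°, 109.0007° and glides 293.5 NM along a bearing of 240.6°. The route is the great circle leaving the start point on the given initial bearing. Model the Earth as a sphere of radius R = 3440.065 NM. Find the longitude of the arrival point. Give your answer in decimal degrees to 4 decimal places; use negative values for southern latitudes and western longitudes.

The arc subtends δ = 293.5/3440.065 = 0.085318 rad at the centre.
Converting: φ₁ = 0.666367 rad, θ = 4.199262 rad.
sin φ₂ = sin φ₁ cos δ + cos φ₁ sin δ cos θ = (0.618134)(0.996363) + (0.786073)(0.085215)(-0.490904) = 0.583002
φ₂ = asin(0.583002) = 0.622419 rad = 35.6620°.
Δλ = atan2( sin θ sin δ cos φ₁ , cos δ − sin φ₁ sin φ₂ ) = atan2(-0.058358, 0.635989) = -0.091504 rad = -5.2428°.
λ₂ = λ₁ + Δλ = 103.7579°.

longitude 103.7579°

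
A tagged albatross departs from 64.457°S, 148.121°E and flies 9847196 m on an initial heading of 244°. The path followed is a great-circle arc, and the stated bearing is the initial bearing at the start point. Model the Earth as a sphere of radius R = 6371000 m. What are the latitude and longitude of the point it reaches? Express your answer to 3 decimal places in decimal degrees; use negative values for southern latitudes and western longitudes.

Angular distance δ = d/R = 9847196 / 6371000 = 1.545628 rad.
With φ₁ = -64.457° = -1.124987 rad and θ = 244° = 4.258603 rad:
Destination latitude: φ₂ = arcsin( sin φ₁ cos δ + cos φ₁ sin δ cos θ ) = arcsin(-0.211667) = -12.220°.
Δλ = atan2( sin θ sin δ cos φ₁ , cos δ − sin φ₁ sin φ₂ ) = atan2(-0.387427, -0.165813) = -1.975193 rad = -113.170°.
λ₂ = λ₁ + Δλ = 34.951°.

latitude -12.220°, longitude 34.951°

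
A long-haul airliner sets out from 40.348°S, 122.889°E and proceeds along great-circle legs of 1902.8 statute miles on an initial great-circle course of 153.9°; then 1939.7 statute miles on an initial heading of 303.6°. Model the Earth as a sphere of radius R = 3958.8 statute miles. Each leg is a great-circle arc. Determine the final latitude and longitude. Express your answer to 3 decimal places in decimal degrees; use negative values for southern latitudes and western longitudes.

Apply the spherical direct solution leg by leg, carrying full precision between legs.
Leg 1: from (-40.348°, 122.889°), δ = 1902.8/3958.8 = 0.480651 rad, θ = 153.9° → φ = -62.938°, λ = 149.446°.
Leg 2: from (-62.938°, 149.446°), δ = 1939.7/3958.8 = 0.489972 rad, θ = 303.6° → φ = -41.856°, λ = 117.693°.

latitude -41.856°, longitude 117.693°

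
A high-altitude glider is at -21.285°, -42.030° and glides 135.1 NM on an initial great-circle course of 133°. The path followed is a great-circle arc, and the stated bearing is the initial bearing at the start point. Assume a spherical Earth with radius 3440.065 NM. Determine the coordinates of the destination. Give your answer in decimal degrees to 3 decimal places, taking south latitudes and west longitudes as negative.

latitude -22.810°, longitude -40.245°

δ = 135.1/3440.065 = 0.039273 rad (2.2501°).
Converting: φ₁ = -0.371493 rad, θ = 2.321288 rad.
Applying the spherical law of cosines for sides, sin φ₂ = sin φ₁ cos δ + cos φ₁ sin δ cos θ = -0.387678, so φ₂ = -22.810°.
Δλ = atan2( sin θ sin δ cos φ₁ , cos δ − sin φ₁ sin φ₂ ) = atan2(0.026756, 0.858499) = 0.031156 rad = 1.785°.
Hence λ₂ = -42.030° + 1.785° = -40.245°.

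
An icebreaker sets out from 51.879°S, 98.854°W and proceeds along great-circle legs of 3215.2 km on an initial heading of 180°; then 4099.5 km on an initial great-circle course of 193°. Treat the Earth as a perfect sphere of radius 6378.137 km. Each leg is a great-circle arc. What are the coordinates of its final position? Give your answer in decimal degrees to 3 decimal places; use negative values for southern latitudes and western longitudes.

Apply the spherical direct solution leg by leg, carrying full precision between legs.
Leg 1: from (-51.879°, -98.854°), δ = 3215.2/6378.137 = 0.504097 rad, θ = 180° → φ = -80.762°, λ = -98.854°.
Leg 2: from (-80.762°, -98.854°), δ = 4099.5/6378.137 = 0.642743 rad, θ = 193° → φ = -62.108°, λ = 97.898°.

latitude -62.108°, longitude 97.898°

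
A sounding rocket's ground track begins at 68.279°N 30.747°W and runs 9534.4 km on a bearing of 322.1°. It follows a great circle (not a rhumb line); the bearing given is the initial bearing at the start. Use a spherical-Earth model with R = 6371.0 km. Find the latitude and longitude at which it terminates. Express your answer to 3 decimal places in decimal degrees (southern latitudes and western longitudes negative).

latitude 21.110°, longitude -169.701°

The arc subtends δ = 9534.4/6371 = 1.496531 rad at the centre.
With φ₁ = 68.279° = 1.191693 rad and θ = 322.1° = 5.621706 rad:
Applying the spherical law of cosines for sides, sin φ₂ = sin φ₁ cos δ + cos φ₁ sin δ cos θ = 0.360154, so φ₂ = 21.110°.
Then Δλ = atan2(-0.226713, -0.260385) = -2.425213 rad, from sin θ sin δ cos φ₁ over cos δ − sin φ₁ sin φ₂.
Hence λ₂ = -30.747° + -138.954° = -169.701°.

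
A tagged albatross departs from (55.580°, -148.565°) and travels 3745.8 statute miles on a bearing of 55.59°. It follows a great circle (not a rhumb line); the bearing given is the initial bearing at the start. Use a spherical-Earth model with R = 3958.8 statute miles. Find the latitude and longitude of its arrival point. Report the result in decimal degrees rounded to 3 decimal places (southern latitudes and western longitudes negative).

latitude 47.860°, longitude -54.496°

The arc subtends δ = 3745.8/3958.8 = 0.946196 rad at the centre.
Converting: φ₁ = 0.970054 rad, θ = 0.970229 rad.
Applying the spherical law of cosines for sides, sin φ₂ = sin φ₁ cos δ + cos φ₁ sin δ cos θ = 0.741511, so φ₂ = 47.860°.
For the longitude increment, Δλ = atan2( sin θ sin δ cos φ₁, cos δ − sin φ₁ sin φ₂ ) = atan2(0.378297, -0.026911) = 94.069°.
λ₂ = -148.565° + 94.069° = -54.496°.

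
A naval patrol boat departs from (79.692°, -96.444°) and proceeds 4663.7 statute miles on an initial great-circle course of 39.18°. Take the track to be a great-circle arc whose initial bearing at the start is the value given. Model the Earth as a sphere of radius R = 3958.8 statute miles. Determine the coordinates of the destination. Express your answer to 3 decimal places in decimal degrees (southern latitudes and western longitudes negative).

latitude 30.311°, longitude 41.018°

The arc subtends δ = 4663.7/3958.8 = 1.178059 rad at the centre.
With φ₁ = 79.692° = 1.390888 rad and θ = 39.18° = 0.683820 rad:
sin φ₂ = sin φ₁ cos δ + cos φ₁ sin δ cos θ = (0.983860)(0.382719) + (0.178940)(0.923865)(0.775165) = 0.504689
φ₂ = asin(0.504689) = 0.529022 rad = 30.311°.
Δλ = atan2( sin θ sin δ cos φ₁ , cos δ − sin φ₁ sin φ₂ ) = atan2(0.104440, -0.113824) = 2.399165 rad = 137.462°.
Hence λ₂ = -96.444° + 137.462° = 41.018°.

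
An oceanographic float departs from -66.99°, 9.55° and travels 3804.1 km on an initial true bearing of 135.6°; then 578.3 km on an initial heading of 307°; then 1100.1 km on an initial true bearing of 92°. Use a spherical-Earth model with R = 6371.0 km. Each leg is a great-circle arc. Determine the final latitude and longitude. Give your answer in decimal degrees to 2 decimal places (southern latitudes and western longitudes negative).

latitude -61.91°, longitude 118.43°

Apply the spherical direct solution leg by leg, carrying full precision between legs.
Leg 1: from (-66.99°, 9.55°), δ = 3804.1/6371 = 0.597096 rad, θ = 135.6° → φ = -66.66°, λ = 106.29°.
Leg 2: from (-66.66°, 106.29°), δ = 578.3/6371 = 0.090771 rad, θ = 307° → φ = -63.23°, λ = 97.04°.
Leg 3: from (-63.23°, 97.04°), δ = 1100.1/6371 = 0.172673 rad, θ = 92° → φ = -61.91°, λ = 118.43°.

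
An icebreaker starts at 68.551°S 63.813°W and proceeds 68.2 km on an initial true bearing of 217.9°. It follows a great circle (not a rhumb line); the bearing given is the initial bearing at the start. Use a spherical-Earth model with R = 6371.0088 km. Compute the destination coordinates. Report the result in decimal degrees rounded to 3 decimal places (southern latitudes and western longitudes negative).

latitude -69.032°, longitude -64.866°

The arc subtends δ = 68.2/6371.0088 = 0.010705 rad at the centre.
Start latitude φ₁ = -1.196441 rad; initial bearing θ = 3.803072 rad.
Applying the spherical law of cosines for sides, sin φ₂ = sin φ₁ cos δ + cos φ₁ sin δ cos θ = -0.933779, so φ₂ = -69.032°.
For the longitude increment, Δλ = atan2( sin θ sin δ cos φ₁, cos δ − sin φ₁ sin φ₂ ) = atan2(-0.002405, 0.130834) = -1.053°.
λ₂ = λ₁ + Δλ = -64.866°.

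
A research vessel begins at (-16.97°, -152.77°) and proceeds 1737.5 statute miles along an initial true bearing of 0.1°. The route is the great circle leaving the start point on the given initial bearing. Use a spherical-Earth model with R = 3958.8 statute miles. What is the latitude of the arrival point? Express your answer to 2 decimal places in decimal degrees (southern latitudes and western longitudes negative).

latitude 8.18°

Angular distance δ = d/R = 1737.5 / 3958.8 = 0.438896 rad.
With φ₁ = -16.97° = -0.296182 rad and θ = 0.1° = 0.001745 rad:
Applying the spherical law of cosines for sides, sin φ₂ = sin φ₁ cos δ + cos φ₁ sin δ cos θ = 0.142229, so φ₂ = 8.18°.
For the longitude increment, Δλ = atan2( sin θ sin δ cos φ₁, cos δ − sin φ₁ sin φ₂ ) = atan2(0.000709, 0.946734) = 0.04°.
λ₂ = -152.77° + 0.04° = -152.73°.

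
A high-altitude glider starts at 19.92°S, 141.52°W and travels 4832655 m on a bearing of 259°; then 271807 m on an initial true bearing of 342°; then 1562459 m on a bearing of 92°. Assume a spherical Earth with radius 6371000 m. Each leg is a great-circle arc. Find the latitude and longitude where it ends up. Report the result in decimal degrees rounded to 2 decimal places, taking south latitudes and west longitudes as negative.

Apply the spherical direct solution leg by leg, carrying full precision between legs.
Leg 1: from (-19.92°, -141.52°), δ = 4832655/6371000 = 0.758539 rad, θ = 259° → φ = -21.76°, λ = 171.84°.
Leg 2: from (-21.76°, 171.84°), δ = 271807/6371000 = 0.042663 rad, θ = 342° → φ = -19.43°, λ = 171.04°.
Leg 3: from (-19.43°, 171.04°), δ = 1562459/6371000 = 0.245245 rad, θ = 92° → φ = -19.31°, λ = -174.06°.

latitude -19.31°, longitude -174.06°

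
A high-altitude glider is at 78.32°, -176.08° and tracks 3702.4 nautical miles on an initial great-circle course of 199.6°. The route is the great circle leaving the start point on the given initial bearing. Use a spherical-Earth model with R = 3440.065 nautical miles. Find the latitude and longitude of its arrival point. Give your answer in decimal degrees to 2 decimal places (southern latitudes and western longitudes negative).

The arc subtends δ = 3702.4/3440.065 = 1.076259 rad at the centre.
Start latitude φ₁ = 1.366942 rad; initial bearing θ = 3.483677 rad.
sin φ₂ = sin φ₁ cos δ + cos φ₁ sin δ cos θ = (0.979294)(0.474625) + (0.202445)(0.880188)(-0.942057) = 0.296932
φ₂ = asin(0.296932) = 0.301478 rad = 17.27°.
Δλ = atan2( sin θ sin δ cos φ₁ , cos δ − sin φ₁ sin φ₂ ) = atan2(-0.059774, 0.183842) = -0.314358 rad = -18.01°.
λ₂ = -176.08° + -18.01° = -194.09°, normalized to (−180°, 180°] → 165.91°.

latitude 17.27°, longitude 165.91°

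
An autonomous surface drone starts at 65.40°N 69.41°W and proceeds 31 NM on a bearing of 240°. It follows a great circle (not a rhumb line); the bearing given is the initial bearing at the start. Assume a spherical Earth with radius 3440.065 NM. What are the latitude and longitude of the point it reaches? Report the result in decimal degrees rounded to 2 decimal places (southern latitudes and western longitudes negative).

The arc subtends δ = 31/3440.065 = 0.009011 rad at the centre.
Converting: φ₁ = 1.141445 rad, θ = 4.188790 rad.
Destination latitude: φ₂ = arcsin( sin φ₁ cos δ + cos φ₁ sin δ cos θ ) = arcsin(0.907324) = 65.14°.
Δλ = atan2( sin θ sin δ cos φ₁ , cos δ − sin φ₁ sin φ₂ ) = atan2(-0.003249, 0.174988) = -0.018563 rad = -1.06°.
λ₂ = λ₁ + Δλ = -70.47°.

latitude 65.14°, longitude -70.47°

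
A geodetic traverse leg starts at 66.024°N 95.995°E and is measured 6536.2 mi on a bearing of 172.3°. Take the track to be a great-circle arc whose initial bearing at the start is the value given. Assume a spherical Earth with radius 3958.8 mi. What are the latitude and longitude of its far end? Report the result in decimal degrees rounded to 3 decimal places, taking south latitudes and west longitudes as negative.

latitude -28.337°, longitude 104.723°

δ = 6536.2/3958.8 = 1.651056 rad (94.5985°).
Converting: φ₁ = 1.152336 rad, θ = 3.007202 rad.
Applying the spherical law of cosines for sides, sin φ₂ = sin φ₁ cos δ + cos φ₁ sin δ cos θ = -0.474649, so φ₂ = -28.337°.
Δλ = atan2( sin θ sin δ cos φ₁ , cos δ − sin φ₁ sin φ₂ ) = atan2(0.054271, 0.353521) = 0.152325 rad = 8.728°.
λ₂ = 95.995° + 8.728° = 104.723°.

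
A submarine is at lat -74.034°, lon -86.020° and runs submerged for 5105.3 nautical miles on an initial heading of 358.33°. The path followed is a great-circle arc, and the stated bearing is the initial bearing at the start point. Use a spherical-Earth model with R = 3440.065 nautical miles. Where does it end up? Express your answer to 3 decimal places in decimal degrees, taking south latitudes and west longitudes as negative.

latitude 10.990°, longitude -87.715°

Central angle δ = d/R = 1.484071 rad.
With φ₁ = -74.034° = -1.292137 rad and θ = 358.33° = 6.254038 rad:
Destination latitude: φ₂ = arcsin( sin φ₁ cos δ + cos φ₁ sin δ cos θ ) = arcsin(0.190641) = 10.990°.
Then Δλ = atan2(-0.007986, 0.269904) = -0.029580 rad, from sin θ sin δ cos φ₁ over cos δ − sin φ₁ sin φ₂.
Hence λ₂ = -86.020° + -1.695° = -87.715°.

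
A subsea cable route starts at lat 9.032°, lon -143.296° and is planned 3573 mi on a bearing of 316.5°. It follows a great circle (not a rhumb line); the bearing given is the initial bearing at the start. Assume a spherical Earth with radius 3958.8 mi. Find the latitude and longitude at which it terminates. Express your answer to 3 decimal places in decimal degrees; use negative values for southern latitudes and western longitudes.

Central angle δ = d/R = 0.902546 rad.
Converting: φ₁ = 0.157638 rad, θ = 5.523967 rad.
Applying the spherical law of cosines for sides, sin φ₂ = sin φ₁ cos δ + cos φ₁ sin δ cos θ = 0.659563, so φ₂ = 41.267°.
For the longitude increment, Δλ = atan2( sin θ sin δ cos φ₁, cos δ − sin φ₁ sin φ₂ ) = atan2(-0.533595, 0.516071) = -45.956°.
λ₂ = -143.296° + -45.956° = -189.252°, normalized to (−180°, 180°] → 170.748°.

latitude 41.267°, longitude 170.748°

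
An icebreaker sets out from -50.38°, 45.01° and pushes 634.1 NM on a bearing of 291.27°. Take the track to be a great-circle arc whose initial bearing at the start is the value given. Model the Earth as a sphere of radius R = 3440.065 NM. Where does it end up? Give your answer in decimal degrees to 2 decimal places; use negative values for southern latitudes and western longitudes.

Central angle δ = d/R = 0.184328 rad.
With φ₁ = -50.38° = -0.879297 rad and θ = 291.27° = 5.083621 rad:
Applying the spherical law of cosines for sides, sin φ₂ = sin φ₁ cos δ + cos φ₁ sin δ cos θ = -0.714842, so φ₂ = -45.63°.
Δλ = atan2( sin θ sin δ cos φ₁ , cos δ − sin φ₁ sin φ₂ ) = atan2(-0.108918, 0.432424) = -0.246746 rad = -14.14°.
λ₂ = 45.01° + -14.14° = 30.87°.

latitude -45.63°, longitude 30.87°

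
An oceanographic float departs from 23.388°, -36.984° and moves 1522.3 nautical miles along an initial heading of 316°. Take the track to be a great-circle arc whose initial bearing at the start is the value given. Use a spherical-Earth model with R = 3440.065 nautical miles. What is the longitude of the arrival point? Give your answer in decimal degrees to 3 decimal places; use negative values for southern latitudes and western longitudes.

longitude -59.798°

The arc subtends δ = 1522.3/3440.065 = 0.442521 rad at the centre.
Start latitude φ₁ = 0.408198 rad; initial bearing θ = 5.515240 rad.
Applying the spherical law of cosines for sides, sin φ₂ = sin φ₁ cos δ + cos φ₁ sin δ cos θ = 0.641445, so φ₂ = 39.900°.
Then Δλ = atan2(-0.273025, 0.649050) = -0.398184 rad, from sin θ sin δ cos φ₁ over cos δ − sin φ₁ sin φ₂.
Hence λ₂ = -36.984° + -22.814° = -59.798°.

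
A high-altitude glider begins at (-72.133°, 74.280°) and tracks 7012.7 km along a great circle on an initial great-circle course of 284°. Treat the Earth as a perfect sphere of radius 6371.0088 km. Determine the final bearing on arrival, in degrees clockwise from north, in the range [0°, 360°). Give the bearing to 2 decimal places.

final bearing 341.35°

Angular distance δ = d/R = 7012.7 / 6371.0088 = 1.100721 rad.
Start latitude φ₁ = -1.258958 rad; initial bearing θ = 4.956735 rad.
Destination latitude: φ₂ = arcsin( sin φ₁ cos δ + cos φ₁ sin δ cos θ ) = arcsin(-0.364936) = -21.404°.
Then Δλ = atan2(-0.265405, 0.105619) = -1.192056 rad, from sin θ sin δ cos φ₁ over cos δ − sin φ₁ sin φ₂.
λ₂ = 74.280° + -68.300° = 5.980°.
The forward bearing on arrival equals the back-azimuth from the destination plus 180°.
Back-azimuth from P₂ (-21.40°, 5.98°) to P₁ (-72.13°, 74.28°), with Δλ' = λ₁ − λ₂ = 68.30°: atan2( sin Δλ' cos φ₁ , cos φ₂ sin φ₁ − sin φ₂ cos φ₁ cos Δλ' ) = 161.35°.
Final bearing = (161.35° + 180°) mod 360° = 341.35°.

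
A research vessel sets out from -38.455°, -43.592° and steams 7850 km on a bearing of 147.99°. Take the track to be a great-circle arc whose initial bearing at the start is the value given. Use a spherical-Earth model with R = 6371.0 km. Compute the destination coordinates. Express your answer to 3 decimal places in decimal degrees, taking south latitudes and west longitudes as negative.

latitude -56.400°, longitude 71.793°

Central angle δ = d/R = 1.232146 rad.
Start latitude φ₁ = -0.671166 rad; initial bearing θ = 2.582913 rad.
Applying the spherical law of cosines for sides, sin φ₂ = sin φ₁ cos δ + cos φ₁ sin δ cos θ = -0.832921, so φ₂ = -56.400°.
For the longitude increment, Δλ = atan2( sin θ sin δ cos φ₁, cos δ − sin φ₁ sin φ₂ ) = atan2(0.391518, -0.185779) = 115.385°.
λ₂ = -43.592° + 115.385° = 71.793°.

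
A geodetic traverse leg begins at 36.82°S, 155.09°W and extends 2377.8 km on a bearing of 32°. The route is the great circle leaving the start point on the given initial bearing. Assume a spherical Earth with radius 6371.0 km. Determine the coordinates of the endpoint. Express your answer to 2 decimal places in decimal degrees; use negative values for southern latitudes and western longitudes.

latitude -18.09°, longitude -143.36°

Angular distance δ = d/R = 2377.8 / 6371 = 0.373222 rad.
Start latitude φ₁ = -0.642630 rad; initial bearing θ = 0.558505 rad.
Destination latitude: φ₂ = arcsin( sin φ₁ cos δ + cos φ₁ sin δ cos θ ) = arcsin(-0.310513) = -18.09°.
Then Δλ = atan2(0.154675, 0.745066) = 0.204692 rad, from sin θ sin δ cos φ₁ over cos δ − sin φ₁ sin φ₂.
λ₂ = λ₁ + Δλ = -143.36°.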